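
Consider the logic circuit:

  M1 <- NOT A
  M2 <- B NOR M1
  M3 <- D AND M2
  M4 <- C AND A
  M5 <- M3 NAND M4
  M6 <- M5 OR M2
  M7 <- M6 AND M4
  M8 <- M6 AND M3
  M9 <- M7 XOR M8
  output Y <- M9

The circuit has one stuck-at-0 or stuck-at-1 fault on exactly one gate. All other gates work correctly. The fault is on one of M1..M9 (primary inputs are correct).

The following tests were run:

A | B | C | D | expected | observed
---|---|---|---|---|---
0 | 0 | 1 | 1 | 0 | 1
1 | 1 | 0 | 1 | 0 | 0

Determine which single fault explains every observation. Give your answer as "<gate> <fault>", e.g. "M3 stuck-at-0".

Fault-free values for test 1 (A=0, B=0, C=1, D=1): M1=1, M2=0, M3=0, M4=0, M5=1, M6=1, M7=0, M8=0, M9=0, giving Y=0. Observed 1.
Test 1: faults giving observed 1 are {M1 stuck-at-0, M2 stuck-at-1, M3 stuck-at-1, M4 stuck-at-1, M7 stuck-at-1, M8 stuck-at-1, M9 stuck-at-1}.
Test 2 (A=1, B=1, C=0, D=1): fault-free M1=0, M2=0, M3=0, M4=0, M5=1, M6=1, M7=0, M8=0, M9=0 → 0; observed 0. Eliminates M2 stuck-at-1, M3 stuck-at-1, M4 stuck-at-1, M7 stuck-at-1, M8 stuck-at-1, M9 stuck-at-1.
Only M1 stuck-at-0 is consistent with every test.

M1 stuck-at-0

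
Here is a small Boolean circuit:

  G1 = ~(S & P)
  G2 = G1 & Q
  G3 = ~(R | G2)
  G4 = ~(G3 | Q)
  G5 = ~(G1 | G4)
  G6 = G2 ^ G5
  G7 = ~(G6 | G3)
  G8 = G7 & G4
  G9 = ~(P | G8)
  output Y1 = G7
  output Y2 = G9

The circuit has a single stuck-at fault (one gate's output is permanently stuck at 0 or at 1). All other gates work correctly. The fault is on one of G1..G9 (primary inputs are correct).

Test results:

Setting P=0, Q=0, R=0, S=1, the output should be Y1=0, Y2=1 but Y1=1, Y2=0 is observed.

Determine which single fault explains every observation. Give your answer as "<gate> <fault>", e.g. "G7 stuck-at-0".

Fault-free values for test 1 (P=0, Q=0, R=0, S=1): G1=1, G2=0, G3=1, G4=0, G5=0, G6=0, G7=0, G8=0, G9=1, giving Y1=0, Y2=1. Observed Y1=1, Y2=0.
Test 1: faults giving observed Y1=1, Y2=0 are {G3 stuck-at-0}.
Only G3 stuck-at-0 is consistent with every test.

G3 stuck-at-0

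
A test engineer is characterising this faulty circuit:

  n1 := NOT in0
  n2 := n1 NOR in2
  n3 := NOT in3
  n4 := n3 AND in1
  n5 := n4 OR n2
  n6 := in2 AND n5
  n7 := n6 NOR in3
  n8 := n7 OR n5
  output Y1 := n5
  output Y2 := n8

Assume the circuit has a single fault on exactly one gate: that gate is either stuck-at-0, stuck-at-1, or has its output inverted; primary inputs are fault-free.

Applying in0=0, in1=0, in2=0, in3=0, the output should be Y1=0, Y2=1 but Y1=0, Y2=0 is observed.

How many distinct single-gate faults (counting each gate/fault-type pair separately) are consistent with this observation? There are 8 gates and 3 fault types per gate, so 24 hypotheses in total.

6

Fault-free: n1=1, n2=0, n3=1, n4=0, n5=0, n6=0, n7=1, n8=1 → Y1=0, Y2=1. Observed Y1=0, Y2=0.
  n1: none of the 3 fault types match ✗
  n2: none of the 3 fault types match ✗
  n3: none of the 3 fault types match ✗
  n4: none of the 3 fault types match ✗
  n5: none of the 3 fault types match ✗
  n6: stuck-at-1, inverted output ✓; others ✗
  n7: stuck-at-0, inverted output ✓; others ✗
  n8: stuck-at-0, inverted output ✓; others ✗
Consistent faults: {n6 stuck-at-1, n6 inverted output, n7 stuck-at-0, n7 inverted output, n8 stuck-at-0, n8 inverted output} — 6 in all.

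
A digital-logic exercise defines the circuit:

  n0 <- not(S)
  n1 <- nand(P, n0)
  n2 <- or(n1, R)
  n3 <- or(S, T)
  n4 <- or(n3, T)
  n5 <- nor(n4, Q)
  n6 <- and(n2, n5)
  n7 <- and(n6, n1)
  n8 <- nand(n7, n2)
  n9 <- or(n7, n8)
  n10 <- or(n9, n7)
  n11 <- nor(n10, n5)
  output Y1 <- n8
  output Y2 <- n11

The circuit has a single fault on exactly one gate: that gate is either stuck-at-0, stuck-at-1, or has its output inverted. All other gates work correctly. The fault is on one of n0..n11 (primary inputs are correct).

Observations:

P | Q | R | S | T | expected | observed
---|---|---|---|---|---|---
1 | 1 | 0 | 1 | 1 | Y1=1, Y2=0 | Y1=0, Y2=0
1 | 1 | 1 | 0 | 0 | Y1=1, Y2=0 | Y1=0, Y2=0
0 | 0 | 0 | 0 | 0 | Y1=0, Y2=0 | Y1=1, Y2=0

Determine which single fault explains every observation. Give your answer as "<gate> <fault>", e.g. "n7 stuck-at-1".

Fault-free values for test 1 (P=1, Q=1, R=0, S=1, T=1): n0=0, n1=1, n2=1, n3=1, n4=1, n5=0, n6=0, n7=0, n8=1, n9=1, n10=1, n11=0, giving Y1=1, Y2=0. Observed Y1=0, Y2=0.
Test 1: faults giving observed Y1=0, Y2=0 are {n5 stuck-at-1, n5 inverted output, n6 stuck-at-1, n6 inverted output, n7 stuck-at-1, n7 inverted output}.
Test 2 (P=1, Q=1, R=1, S=0, T=0): fault-free n0=1, n1=0, n2=1, n3=0, n4=0, n5=0, n6=0, n7=0, n8=1, n9=1, n10=1, n11=0 → Y1=1, Y2=0; observed Y1=0, Y2=0. Eliminates n5 stuck-at-1, n5 inverted output, n6 stuck-at-1, n6 inverted output.
Test 3 (P=0, Q=0, R=0, S=0, T=0): fault-free n0=1, n1=1, n2=1, n3=0, n4=0, n5=1, n6=1, n7=1, n8=0, n9=1, n10=1, n11=0 → Y1=0, Y2=0; observed Y1=1, Y2=0. Eliminates n7 stuck-at-1.
Only n7 inverted output is consistent with every test.

n7 inverted output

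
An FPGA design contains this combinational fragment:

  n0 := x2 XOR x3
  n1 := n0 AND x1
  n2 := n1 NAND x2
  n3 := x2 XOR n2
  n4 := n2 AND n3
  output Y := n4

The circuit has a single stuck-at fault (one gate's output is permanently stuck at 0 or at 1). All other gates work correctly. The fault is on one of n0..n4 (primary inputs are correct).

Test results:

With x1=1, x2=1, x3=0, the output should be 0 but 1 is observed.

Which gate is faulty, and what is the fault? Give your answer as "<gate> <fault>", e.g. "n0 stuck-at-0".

Fault-free values for test 1 (x1=1, x2=1, x3=0): n0=1, n1=1, n2=0, n3=1, n4=0, giving Y=0. Observed 1.
Test 1: faults giving observed 1 are {n4 stuck-at-1}.
Only n4 stuck-at-1 is consistent with every test.

n4 stuck-at-1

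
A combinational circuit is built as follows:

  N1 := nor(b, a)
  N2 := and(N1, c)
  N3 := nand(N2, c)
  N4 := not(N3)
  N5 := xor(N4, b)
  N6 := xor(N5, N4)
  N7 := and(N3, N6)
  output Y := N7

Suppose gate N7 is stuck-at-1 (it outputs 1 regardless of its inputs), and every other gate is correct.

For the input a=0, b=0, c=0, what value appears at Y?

1

Propagate with N7 forced: N1=1, N2=0, N3=1, N4=0, N5=0, N6=0, N7=1 [stuck-at-1].
So Y = 1. (Without the fault it would be 0.)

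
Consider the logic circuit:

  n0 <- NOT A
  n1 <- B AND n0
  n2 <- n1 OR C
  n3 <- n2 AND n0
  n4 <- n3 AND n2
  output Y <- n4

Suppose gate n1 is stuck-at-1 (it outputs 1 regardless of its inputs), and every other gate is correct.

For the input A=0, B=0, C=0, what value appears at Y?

Propagate with n1 forced: n0=1, n1=1 [stuck-at-1], n2=1, n3=1, n4=1.
So Y = 1. (Without the fault it would be 0.)

1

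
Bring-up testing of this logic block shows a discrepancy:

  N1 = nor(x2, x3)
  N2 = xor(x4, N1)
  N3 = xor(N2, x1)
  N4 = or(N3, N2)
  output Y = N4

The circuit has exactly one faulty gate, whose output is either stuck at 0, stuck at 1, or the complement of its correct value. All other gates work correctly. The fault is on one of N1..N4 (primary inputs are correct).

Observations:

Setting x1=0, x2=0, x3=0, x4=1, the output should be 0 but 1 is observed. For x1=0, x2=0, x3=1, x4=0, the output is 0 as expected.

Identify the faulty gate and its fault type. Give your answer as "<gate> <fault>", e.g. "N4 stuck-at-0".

N1 stuck-at-0

Fault-free values for test 1 (x1=0, x2=0, x3=0, x4=1): N1=1, N2=0, N3=0, N4=0, giving Y=0. Observed 1.
Test 1: faults giving observed 1 are {N1 stuck-at-0, N1 inverted output, N2 stuck-at-1, N2 inverted output, N3 stuck-at-1, N3 inverted output, N4 stuck-at-1, N4 inverted output}.
Test 2 (x1=0, x2=0, x3=1, x4=0): fault-free N1=0, N2=0, N3=0, N4=0 → 0; observed 0. Eliminates N1 inverted output, N2 stuck-at-1, N2 inverted output, N3 stuck-at-1, N3 inverted output, N4 stuck-at-1, N4 inverted output.
Only N1 stuck-at-0 is consistent with every test.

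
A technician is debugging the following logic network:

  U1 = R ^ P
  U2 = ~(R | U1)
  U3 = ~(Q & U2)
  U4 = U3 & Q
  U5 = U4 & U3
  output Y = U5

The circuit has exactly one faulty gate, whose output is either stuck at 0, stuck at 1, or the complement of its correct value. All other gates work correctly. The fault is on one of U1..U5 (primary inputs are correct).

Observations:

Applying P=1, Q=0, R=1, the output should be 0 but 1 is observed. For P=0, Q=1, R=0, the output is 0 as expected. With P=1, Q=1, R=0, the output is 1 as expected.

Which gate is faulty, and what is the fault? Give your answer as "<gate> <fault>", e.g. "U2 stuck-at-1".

Fault-free values for test 1 (P=1, Q=0, R=1): U1=0, U2=0, U3=1, U4=0, U5=0, giving Y=0. Observed 1.
Test 1: faults giving observed 1 are {U4 stuck-at-1, U4 inverted output, U5 stuck-at-1, U5 inverted output}.
Test 2 (P=0, Q=1, R=0): fault-free U1=0, U2=1, U3=0, U4=0, U5=0 → 0; observed 0. Eliminates U5 stuck-at-1, U5 inverted output.
Test 3 (P=1, Q=1, R=0): fault-free U1=1, U2=0, U3=1, U4=1, U5=1 → 1; observed 1. Eliminates U4 inverted output.
Only U4 stuck-at-1 is consistent with every test.

U4 stuck-at-1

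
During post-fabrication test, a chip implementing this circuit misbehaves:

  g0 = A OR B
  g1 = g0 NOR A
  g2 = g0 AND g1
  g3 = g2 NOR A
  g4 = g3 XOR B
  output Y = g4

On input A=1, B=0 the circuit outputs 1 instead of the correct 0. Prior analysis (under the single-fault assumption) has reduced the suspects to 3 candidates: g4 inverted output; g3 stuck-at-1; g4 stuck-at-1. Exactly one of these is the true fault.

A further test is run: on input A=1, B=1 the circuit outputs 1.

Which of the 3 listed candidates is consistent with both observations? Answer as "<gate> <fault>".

Evaluate each candidate on input A=1, B=1:
  g4 inverted output: g0=1, g1=0, g2=0, g3=0, g4=0 [inverted output] → 0 — eliminated
  g3 stuck-at-1: g0=1, g1=0, g2=0, g3=1 [stuck-at-1], g4=0 → 0 — eliminated
  g4 stuck-at-1: g0=1, g1=0, g2=0, g3=0, g4=1 [stuck-at-1] → 1 — matches
Only g4 stuck-at-1 reproduces the observed 1.

g4 stuck-at-1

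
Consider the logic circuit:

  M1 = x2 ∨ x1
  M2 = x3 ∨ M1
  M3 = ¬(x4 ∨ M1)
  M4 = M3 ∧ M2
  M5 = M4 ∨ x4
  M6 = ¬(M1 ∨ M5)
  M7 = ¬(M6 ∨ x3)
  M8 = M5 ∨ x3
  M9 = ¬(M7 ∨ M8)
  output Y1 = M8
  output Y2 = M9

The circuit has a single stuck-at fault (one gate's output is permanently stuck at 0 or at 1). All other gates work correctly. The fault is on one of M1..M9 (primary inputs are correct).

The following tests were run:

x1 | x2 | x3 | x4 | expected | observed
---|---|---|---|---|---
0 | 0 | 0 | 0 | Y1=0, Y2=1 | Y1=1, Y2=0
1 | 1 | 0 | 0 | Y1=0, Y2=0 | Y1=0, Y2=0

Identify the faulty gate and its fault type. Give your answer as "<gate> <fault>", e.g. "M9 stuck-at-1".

M2 stuck-at-1

Fault-free values for test 1 (x1=0, x2=0, x3=0, x4=0): M1=0, M2=0, M3=1, M4=0, M5=0, M6=1, M7=0, M8=0, M9=1, giving Y1=0, Y2=1. Observed Y1=1, Y2=0.
Test 1: faults giving observed Y1=1, Y2=0 are {M2 stuck-at-1, M4 stuck-at-1, M5 stuck-at-1, M8 stuck-at-1}.
Test 2 (x1=1, x2=1, x3=0, x4=0): fault-free M1=1, M2=1, M3=0, M4=0, M5=0, M6=0, M7=1, M8=0, M9=0 → Y1=0, Y2=0; observed Y1=0, Y2=0. Eliminates M4 stuck-at-1, M5 stuck-at-1, M8 stuck-at-1.
Only M2 stuck-at-1 is consistent with every test.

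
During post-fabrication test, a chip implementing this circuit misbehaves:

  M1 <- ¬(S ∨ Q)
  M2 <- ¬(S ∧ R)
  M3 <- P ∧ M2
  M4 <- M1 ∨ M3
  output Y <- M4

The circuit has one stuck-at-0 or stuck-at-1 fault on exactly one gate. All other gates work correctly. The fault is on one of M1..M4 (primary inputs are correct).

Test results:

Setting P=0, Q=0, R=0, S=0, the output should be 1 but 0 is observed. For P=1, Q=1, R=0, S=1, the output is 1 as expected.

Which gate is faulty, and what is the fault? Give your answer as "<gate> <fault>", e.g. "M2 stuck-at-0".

M1 stuck-at-0

Fault-free values for test 1 (P=0, Q=0, R=0, S=0): M1=1, M2=1, M3=0, M4=1, giving Y=1. Observed 0.
Test 1: faults giving observed 0 are {M1 stuck-at-0, M4 stuck-at-0}.
Test 2 (P=1, Q=1, R=0, S=1): fault-free M1=0, M2=1, M3=1, M4=1 → 1; observed 1. Eliminates M4 stuck-at-0.
Only M1 stuck-at-0 is consistent with every test.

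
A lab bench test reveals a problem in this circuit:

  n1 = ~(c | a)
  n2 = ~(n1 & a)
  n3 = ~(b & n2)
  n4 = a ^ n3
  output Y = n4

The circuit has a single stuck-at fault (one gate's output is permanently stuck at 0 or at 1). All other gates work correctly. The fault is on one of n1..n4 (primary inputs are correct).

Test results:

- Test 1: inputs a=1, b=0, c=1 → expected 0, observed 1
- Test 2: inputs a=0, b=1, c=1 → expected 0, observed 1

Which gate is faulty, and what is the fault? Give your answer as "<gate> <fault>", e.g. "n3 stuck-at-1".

Fault-free values for test 1 (a=1, b=0, c=1): n1=0, n2=1, n3=1, n4=0, giving Y=0. Observed 1.
Test 1: faults giving observed 1 are {n3 stuck-at-0, n4 stuck-at-1}.
Test 2 (a=0, b=1, c=1): fault-free n1=0, n2=1, n3=0, n4=0 → 0; observed 1. Eliminates n3 stuck-at-0.
Only n4 stuck-at-1 is consistent with every test.

n4 stuck-at-1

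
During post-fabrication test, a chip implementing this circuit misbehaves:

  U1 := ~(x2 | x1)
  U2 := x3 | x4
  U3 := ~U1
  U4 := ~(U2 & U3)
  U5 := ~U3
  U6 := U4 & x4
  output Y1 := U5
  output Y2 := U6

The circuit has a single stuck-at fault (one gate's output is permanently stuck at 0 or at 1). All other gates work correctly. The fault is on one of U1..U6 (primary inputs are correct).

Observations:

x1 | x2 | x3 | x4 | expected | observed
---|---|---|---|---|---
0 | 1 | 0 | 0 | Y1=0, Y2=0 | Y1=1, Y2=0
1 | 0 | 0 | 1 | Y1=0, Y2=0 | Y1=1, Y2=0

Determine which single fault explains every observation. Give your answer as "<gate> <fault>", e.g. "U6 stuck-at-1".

U5 stuck-at-1

Fault-free values for test 1 (x1=0, x2=1, x3=0, x4=0): U1=0, U2=0, U3=1, U4=1, U5=0, U6=0, giving Y1=0, Y2=0. Observed Y1=1, Y2=0.
Test 1: faults giving observed Y1=1, Y2=0 are {U1 stuck-at-1, U3 stuck-at-0, U5 stuck-at-1}.
Test 2 (x1=1, x2=0, x3=0, x4=1): fault-free U1=0, U2=1, U3=1, U4=0, U5=0, U6=0 → Y1=0, Y2=0; observed Y1=1, Y2=0. Eliminates U1 stuck-at-1, U3 stuck-at-0.
Only U5 stuck-at-1 is consistent with every test.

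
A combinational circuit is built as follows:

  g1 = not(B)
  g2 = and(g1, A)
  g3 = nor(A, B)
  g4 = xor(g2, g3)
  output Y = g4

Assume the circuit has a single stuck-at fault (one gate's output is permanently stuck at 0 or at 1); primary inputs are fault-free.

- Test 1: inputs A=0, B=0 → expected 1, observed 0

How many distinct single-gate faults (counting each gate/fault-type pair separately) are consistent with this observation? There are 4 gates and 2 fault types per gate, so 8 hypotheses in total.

3

Fault-free: g1=1, g2=0, g3=1, g4=1 → 1. Observed 0.
  g1 stuck-at-0: output 1 ✗
  g1 stuck-at-1: output 1 ✗
  g2 stuck-at-0: output 1 ✗
  g2 stuck-at-1: output 0 ✓
  g3 stuck-at-0: output 0 ✓
  g3 stuck-at-1: output 1 ✗
  g4 stuck-at-0: output 0 ✓
  g4 stuck-at-1: output 1 ✗
Consistent faults: {g2 stuck-at-1, g3 stuck-at-0, g4 stuck-at-0} — 3 in all.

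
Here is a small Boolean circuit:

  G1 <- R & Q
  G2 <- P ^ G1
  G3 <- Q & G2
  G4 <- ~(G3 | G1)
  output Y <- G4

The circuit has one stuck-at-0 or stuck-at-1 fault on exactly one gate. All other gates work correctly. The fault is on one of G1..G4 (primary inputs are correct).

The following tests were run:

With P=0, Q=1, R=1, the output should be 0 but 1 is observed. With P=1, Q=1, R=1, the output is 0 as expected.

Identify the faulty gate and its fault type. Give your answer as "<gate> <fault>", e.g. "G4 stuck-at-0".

Fault-free values for test 1 (P=0, Q=1, R=1): G1=1, G2=1, G3=1, G4=0, giving Y=0. Observed 1.
Test 1: faults giving observed 1 are {G1 stuck-at-0, G4 stuck-at-1}.
Test 2 (P=1, Q=1, R=1): fault-free G1=1, G2=0, G3=0, G4=0 → 0; observed 0. Eliminates G4 stuck-at-1.
Only G1 stuck-at-0 is consistent with every test.

G1 stuck-at-0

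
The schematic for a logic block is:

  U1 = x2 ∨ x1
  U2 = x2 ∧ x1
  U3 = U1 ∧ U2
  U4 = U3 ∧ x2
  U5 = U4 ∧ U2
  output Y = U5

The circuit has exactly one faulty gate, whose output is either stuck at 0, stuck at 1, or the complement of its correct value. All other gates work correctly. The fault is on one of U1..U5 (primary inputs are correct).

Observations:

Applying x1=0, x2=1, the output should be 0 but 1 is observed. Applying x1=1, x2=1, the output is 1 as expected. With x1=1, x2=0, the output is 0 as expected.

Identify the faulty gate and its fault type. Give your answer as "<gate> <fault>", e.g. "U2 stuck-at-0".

Fault-free values for test 1 (x1=0, x2=1): U1=1, U2=0, U3=0, U4=0, U5=0, giving Y=0. Observed 1.
Test 1: faults giving observed 1 are {U2 stuck-at-1, U2 inverted output, U5 stuck-at-1, U5 inverted output}.
Test 2 (x1=1, x2=1): fault-free U1=1, U2=1, U3=1, U4=1, U5=1 → 1; observed 1. Eliminates U2 inverted output, U5 inverted output.
Test 3 (x1=1, x2=0): fault-free U1=1, U2=0, U3=0, U4=0, U5=0 → 0; observed 0. Eliminates U5 stuck-at-1.
Only U2 stuck-at-1 is consistent with every test.

U2 stuck-at-1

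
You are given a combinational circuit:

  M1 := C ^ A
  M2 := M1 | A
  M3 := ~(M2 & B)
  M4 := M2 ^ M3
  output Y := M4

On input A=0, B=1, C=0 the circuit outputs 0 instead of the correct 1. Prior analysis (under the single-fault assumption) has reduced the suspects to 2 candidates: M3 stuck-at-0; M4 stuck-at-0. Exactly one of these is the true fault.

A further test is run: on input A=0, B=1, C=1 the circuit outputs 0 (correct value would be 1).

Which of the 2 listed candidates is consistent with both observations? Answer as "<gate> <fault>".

Evaluate each candidate on input A=0, B=1, C=1:
  M3 stuck-at-0: M1=1, M2=1, M3=0 [stuck-at-0], M4=1 → 1 — eliminated
  M4 stuck-at-0: M1=1, M2=1, M3=0, M4=0 [stuck-at-0] → 0 — matches
Only M4 stuck-at-0 reproduces the observed 0.

M4 stuck-at-0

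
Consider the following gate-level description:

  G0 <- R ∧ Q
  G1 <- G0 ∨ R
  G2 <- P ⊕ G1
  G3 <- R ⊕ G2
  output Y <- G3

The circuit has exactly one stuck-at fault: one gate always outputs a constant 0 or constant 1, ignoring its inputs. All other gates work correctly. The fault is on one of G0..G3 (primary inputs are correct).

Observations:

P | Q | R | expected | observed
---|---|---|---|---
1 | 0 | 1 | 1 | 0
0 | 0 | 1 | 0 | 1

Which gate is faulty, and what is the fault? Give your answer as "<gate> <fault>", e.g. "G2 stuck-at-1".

Fault-free values for test 1 (P=1, Q=0, R=1): G0=0, G1=1, G2=0, G3=1, giving Y=1. Observed 0.
Test 1: faults giving observed 0 are {G1 stuck-at-0, G2 stuck-at-1, G3 stuck-at-0}.
Test 2 (P=0, Q=0, R=1): fault-free G0=0, G1=1, G2=1, G3=0 → 0; observed 1. Eliminates G2 stuck-at-1, G3 stuck-at-0.
Only G1 stuck-at-0 is consistent with every test.

G1 stuck-at-0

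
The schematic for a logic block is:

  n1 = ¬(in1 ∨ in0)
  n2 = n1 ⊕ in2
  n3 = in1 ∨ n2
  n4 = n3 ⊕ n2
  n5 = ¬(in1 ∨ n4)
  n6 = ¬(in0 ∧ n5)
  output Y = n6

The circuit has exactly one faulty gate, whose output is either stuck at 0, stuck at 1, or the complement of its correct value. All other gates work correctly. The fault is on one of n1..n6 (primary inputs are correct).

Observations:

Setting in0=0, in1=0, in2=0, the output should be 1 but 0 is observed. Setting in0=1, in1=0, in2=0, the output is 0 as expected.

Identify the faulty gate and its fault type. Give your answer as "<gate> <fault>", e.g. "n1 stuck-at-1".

Fault-free values for test 1 (in0=0, in1=0, in2=0): n1=1, n2=1, n3=1, n4=0, n5=1, n6=1, giving Y=1. Observed 0.
Test 1: faults giving observed 0 are {n6 stuck-at-0, n6 inverted output}.
Test 2 (in0=1, in1=0, in2=0): fault-free n1=0, n2=0, n3=0, n4=0, n5=1, n6=0 → 0; observed 0. Eliminates n6 inverted output.
Only n6 stuck-at-0 is consistent with every test.

n6 stuck-at-0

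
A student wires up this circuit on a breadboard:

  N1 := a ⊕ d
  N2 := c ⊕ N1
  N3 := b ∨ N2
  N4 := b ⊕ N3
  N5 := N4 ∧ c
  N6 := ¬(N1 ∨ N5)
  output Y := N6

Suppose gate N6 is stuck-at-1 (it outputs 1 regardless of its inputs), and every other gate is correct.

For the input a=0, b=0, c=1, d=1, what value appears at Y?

Propagate with N6 forced: N1=1, N2=0, N3=0, N4=0, N5=0, N6=1 [stuck-at-1].
So Y = 1. (Without the fault it would be 0.)

1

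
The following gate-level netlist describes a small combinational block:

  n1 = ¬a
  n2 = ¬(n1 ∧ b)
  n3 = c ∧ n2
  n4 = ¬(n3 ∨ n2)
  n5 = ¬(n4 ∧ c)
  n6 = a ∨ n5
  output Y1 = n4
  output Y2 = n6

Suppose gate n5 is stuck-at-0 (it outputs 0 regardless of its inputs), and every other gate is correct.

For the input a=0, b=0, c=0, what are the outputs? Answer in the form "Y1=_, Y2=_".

Propagate with n5 forced: n1=1, n2=1, n3=0, n4=0, n5=0 [stuck-at-0], n6=0.
So the outputs are Y1=0, Y2=0. (Without the fault they would be Y1=0, Y2=1.)

Y1=0, Y2=0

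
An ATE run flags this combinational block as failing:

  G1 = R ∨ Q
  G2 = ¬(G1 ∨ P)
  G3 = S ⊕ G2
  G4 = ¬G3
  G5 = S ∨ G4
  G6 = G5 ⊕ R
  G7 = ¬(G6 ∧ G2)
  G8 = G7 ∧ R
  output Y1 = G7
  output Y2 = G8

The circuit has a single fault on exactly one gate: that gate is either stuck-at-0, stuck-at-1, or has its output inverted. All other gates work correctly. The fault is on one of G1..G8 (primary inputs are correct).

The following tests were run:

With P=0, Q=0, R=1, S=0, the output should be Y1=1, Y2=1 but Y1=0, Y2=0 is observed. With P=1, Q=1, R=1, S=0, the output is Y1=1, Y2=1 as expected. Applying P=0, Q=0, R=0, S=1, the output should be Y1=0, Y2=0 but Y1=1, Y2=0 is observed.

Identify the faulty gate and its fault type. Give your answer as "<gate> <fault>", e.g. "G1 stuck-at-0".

Fault-free values for test 1 (P=0, Q=0, R=1, S=0): G1=1, G2=0, G3=0, G4=1, G5=1, G6=0, G7=1, G8=1, giving Y1=1, Y2=1. Observed Y1=0, Y2=0.
Test 1: faults giving observed Y1=0, Y2=0 are {G1 stuck-at-0, G1 inverted output, G2 stuck-at-1, G2 inverted output, G7 stuck-at-0, G7 inverted output}.
Test 2 (P=1, Q=1, R=1, S=0): fault-free G1=1, G2=0, G3=0, G4=1, G5=1, G6=0, G7=1, G8=1 → Y1=1, Y2=1; observed Y1=1, Y2=1. Eliminates G2 stuck-at-1, G2 inverted output, G7 stuck-at-0, G7 inverted output.
Test 3 (P=0, Q=0, R=0, S=1): fault-free G1=0, G2=1, G3=0, G4=1, G5=1, G6=1, G7=0, G8=0 → Y1=0, Y2=0; observed Y1=1, Y2=0. Eliminates G1 stuck-at-0.
Only G1 inverted output is consistent with every test.

G1 inverted output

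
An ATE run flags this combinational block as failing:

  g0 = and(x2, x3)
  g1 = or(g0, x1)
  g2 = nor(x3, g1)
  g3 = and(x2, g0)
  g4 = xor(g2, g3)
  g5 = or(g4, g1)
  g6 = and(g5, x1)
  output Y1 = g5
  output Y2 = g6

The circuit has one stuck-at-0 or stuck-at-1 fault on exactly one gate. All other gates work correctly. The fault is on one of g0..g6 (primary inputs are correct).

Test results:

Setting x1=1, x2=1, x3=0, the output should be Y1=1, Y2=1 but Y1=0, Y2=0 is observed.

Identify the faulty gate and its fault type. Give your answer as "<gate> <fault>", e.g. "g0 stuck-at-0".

g5 stuck-at-0

Fault-free values for test 1 (x1=1, x2=1, x3=0): g0=0, g1=1, g2=0, g3=0, g4=0, g5=1, g6=1, giving Y1=1, Y2=1. Observed Y1=0, Y2=0.
Test 1: faults giving observed Y1=0, Y2=0 are {g5 stuck-at-0}.
Only g5 stuck-at-0 is consistent with every test.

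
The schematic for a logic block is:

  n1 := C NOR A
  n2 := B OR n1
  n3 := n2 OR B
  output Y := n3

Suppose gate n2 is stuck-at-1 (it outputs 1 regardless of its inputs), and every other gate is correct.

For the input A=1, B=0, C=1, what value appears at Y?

Propagate with n2 forced: n1=0, n2=1 [stuck-at-1], n3=1.
So Y = 1. (Without the fault it would be 0.)

1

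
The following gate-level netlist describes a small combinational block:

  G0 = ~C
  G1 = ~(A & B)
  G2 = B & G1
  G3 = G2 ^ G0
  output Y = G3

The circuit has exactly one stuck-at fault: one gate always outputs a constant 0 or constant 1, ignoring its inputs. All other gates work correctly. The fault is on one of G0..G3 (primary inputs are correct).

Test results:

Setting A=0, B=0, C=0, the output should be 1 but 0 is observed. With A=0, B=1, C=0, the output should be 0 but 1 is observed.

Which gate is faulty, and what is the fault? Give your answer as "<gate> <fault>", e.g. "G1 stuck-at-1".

Fault-free values for test 1 (A=0, B=0, C=0): G0=1, G1=1, G2=0, G3=1, giving Y=1. Observed 0.
Test 1: faults giving observed 0 are {G0 stuck-at-0, G2 stuck-at-1, G3 stuck-at-0}.
Test 2 (A=0, B=1, C=0): fault-free G0=1, G1=1, G2=1, G3=0 → 0; observed 1. Eliminates G2 stuck-at-1, G3 stuck-at-0.
Only G0 stuck-at-0 is consistent with every test.

G0 stuck-at-0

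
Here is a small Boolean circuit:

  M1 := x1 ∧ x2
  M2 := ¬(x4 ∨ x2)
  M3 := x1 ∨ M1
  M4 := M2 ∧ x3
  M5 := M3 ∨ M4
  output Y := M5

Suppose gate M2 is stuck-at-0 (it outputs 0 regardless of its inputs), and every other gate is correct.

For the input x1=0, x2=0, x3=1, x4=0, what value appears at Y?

Propagate with M2 forced: M1=0, M2=0 [stuck-at-0], M3=0, M4=0, M5=0.
So Y = 0. (Without the fault it would be 1.)

0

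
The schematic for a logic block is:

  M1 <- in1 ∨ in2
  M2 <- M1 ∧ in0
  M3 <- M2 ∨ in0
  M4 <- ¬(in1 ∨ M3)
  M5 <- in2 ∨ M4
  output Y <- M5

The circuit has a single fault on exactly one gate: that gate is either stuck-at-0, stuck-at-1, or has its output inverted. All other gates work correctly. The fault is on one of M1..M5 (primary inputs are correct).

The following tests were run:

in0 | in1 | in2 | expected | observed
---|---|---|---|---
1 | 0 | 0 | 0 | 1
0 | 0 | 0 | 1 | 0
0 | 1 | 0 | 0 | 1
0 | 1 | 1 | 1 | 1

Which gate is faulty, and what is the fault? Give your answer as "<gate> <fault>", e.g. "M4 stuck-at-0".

M4 inverted output

Fault-free values for test 1 (in0=1, in1=0, in2=0): M1=0, M2=0, M3=1, M4=0, M5=0, giving Y=0. Observed 1.
Test 1: faults giving observed 1 are {M3 stuck-at-0, M3 inverted output, M4 stuck-at-1, M4 inverted output, M5 stuck-at-1, M5 inverted output}.
Test 2 (in0=0, in1=0, in2=0): fault-free M1=0, M2=0, M3=0, M4=1, M5=1 → 1; observed 0. Eliminates M3 stuck-at-0, M4 stuck-at-1, M5 stuck-at-1.
Test 3 (in0=0, in1=1, in2=0): fault-free M1=1, M2=0, M3=0, M4=0, M5=0 → 0; observed 1. Eliminates M3 inverted output.
Test 4 (in0=0, in1=1, in2=1): fault-free M1=1, M2=0, M3=0, M4=0, M5=1 → 1; observed 1. Eliminates M5 inverted output.
Only M4 inverted output is consistent with every test.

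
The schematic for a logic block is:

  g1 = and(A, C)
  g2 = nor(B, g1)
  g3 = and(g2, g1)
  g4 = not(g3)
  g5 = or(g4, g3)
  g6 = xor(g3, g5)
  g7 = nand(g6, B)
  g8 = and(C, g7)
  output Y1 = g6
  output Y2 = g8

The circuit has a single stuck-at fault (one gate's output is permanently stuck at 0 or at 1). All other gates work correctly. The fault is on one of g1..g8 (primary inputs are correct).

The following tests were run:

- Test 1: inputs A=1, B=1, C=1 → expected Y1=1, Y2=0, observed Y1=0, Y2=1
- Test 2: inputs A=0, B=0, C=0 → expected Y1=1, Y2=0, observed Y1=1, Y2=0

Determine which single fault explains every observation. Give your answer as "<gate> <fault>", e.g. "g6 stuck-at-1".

g2 stuck-at-1

Fault-free values for test 1 (A=1, B=1, C=1): g1=1, g2=0, g3=0, g4=1, g5=1, g6=1, g7=0, g8=0, giving Y1=1, Y2=0. Observed Y1=0, Y2=1.
Test 1: faults giving observed Y1=0, Y2=1 are {g2 stuck-at-1, g3 stuck-at-1, g4 stuck-at-0, g5 stuck-at-0, g6 stuck-at-0}.
Test 2 (A=0, B=0, C=0): fault-free g1=0, g2=1, g3=0, g4=1, g5=1, g6=1, g7=1, g8=0 → Y1=1, Y2=0; observed Y1=1, Y2=0. Eliminates g3 stuck-at-1, g4 stuck-at-0, g5 stuck-at-0, g6 stuck-at-0.
Only g2 stuck-at-1 is consistent with every test.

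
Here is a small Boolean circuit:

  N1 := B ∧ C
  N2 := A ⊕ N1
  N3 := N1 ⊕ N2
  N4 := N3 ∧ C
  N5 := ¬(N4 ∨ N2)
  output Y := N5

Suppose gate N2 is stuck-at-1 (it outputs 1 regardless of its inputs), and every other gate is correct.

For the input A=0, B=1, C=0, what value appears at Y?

0

Propagate with N2 forced: N1=0, N2=1 [stuck-at-1], N3=1, N4=0, N5=0.
So Y = 0. (Without the fault it would be 1.)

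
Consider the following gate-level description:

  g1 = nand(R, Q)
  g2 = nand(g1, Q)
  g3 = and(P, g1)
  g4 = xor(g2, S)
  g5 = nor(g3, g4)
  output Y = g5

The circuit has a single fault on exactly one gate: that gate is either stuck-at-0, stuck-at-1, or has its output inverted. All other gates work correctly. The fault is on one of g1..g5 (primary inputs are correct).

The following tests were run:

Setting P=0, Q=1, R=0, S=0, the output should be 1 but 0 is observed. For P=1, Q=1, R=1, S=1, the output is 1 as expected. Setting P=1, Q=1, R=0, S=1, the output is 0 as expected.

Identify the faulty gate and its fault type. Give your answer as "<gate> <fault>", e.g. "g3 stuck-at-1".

Fault-free values for test 1 (P=0, Q=1, R=0, S=0): g1=1, g2=0, g3=0, g4=0, g5=1, giving Y=1. Observed 0.
Test 1: faults giving observed 0 are {g1 stuck-at-0, g1 inverted output, g2 stuck-at-1, g2 inverted output, g3 stuck-at-1, g3 inverted output, g4 stuck-at-1, g4 inverted output, g5 stuck-at-0, g5 inverted output}.
Test 2 (P=1, Q=1, R=1, S=1): fault-free g1=0, g2=1, g3=0, g4=0, g5=1 → 1; observed 1. Eliminates g1 inverted output, g2 inverted output, g3 stuck-at-1, g3 inverted output, g4 stuck-at-1, g4 inverted output, g5 stuck-at-0, g5 inverted output.
Test 3 (P=1, Q=1, R=0, S=1): fault-free g1=1, g2=0, g3=1, g4=1, g5=0 → 0; observed 0. Eliminates g1 stuck-at-0.
Only g2 stuck-at-1 is consistent with every test.

g2 stuck-at-1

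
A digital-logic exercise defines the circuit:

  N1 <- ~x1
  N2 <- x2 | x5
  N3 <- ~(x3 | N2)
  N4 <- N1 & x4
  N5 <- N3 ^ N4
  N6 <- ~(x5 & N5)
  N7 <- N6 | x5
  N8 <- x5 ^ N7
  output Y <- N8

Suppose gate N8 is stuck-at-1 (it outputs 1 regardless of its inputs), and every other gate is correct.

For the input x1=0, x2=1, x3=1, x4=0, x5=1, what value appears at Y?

Propagate with N8 forced: N1=1, N2=1, N3=0, N4=0, N5=0, N6=1, N7=1, N8=1 [stuck-at-1].
So Y = 1. (Without the fault it would be 0.)

1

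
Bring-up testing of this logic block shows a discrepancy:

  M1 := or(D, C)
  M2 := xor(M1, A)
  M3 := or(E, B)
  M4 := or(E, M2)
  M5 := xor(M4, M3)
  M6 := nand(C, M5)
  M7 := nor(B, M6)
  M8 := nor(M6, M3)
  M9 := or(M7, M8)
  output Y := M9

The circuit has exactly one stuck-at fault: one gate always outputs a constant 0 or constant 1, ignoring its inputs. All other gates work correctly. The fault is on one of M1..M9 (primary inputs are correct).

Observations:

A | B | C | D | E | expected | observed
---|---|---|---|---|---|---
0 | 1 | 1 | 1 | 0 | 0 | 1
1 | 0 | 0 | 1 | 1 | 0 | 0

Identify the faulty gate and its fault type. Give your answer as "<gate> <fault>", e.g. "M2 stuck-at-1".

Fault-free values for test 1 (A=0, B=1, C=1, D=1, E=0): M1=1, M2=1, M3=1, M4=1, M5=0, M6=1, M7=0, M8=0, M9=0, giving Y=0. Observed 1.
Test 1: faults giving observed 1 are {M3 stuck-at-0, M7 stuck-at-1, M8 stuck-at-1, M9 stuck-at-1}.
Test 2 (A=1, B=0, C=0, D=1, E=1): fault-free M1=1, M2=0, M3=1, M4=1, M5=0, M6=1, M7=0, M8=0, M9=0 → 0; observed 0. Eliminates M7 stuck-at-1, M8 stuck-at-1, M9 stuck-at-1.
Only M3 stuck-at-0 is consistent with every test.

M3 stuck-at-0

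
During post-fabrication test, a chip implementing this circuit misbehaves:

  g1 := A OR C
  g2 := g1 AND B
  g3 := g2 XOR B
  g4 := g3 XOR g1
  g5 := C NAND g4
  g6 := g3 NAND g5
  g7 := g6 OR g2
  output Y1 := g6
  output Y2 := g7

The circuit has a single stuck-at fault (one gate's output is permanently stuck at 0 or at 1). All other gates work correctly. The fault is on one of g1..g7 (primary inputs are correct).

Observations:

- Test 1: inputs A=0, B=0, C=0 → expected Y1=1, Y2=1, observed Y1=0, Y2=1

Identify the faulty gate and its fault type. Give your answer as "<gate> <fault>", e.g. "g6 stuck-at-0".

g2 stuck-at-1

Fault-free values for test 1 (A=0, B=0, C=0): g1=0, g2=0, g3=0, g4=0, g5=1, g6=1, g7=1, giving Y1=1, Y2=1. Observed Y1=0, Y2=1.
Test 1: faults giving observed Y1=0, Y2=1 are {g2 stuck-at-1}.
Only g2 stuck-at-1 is consistent with every test.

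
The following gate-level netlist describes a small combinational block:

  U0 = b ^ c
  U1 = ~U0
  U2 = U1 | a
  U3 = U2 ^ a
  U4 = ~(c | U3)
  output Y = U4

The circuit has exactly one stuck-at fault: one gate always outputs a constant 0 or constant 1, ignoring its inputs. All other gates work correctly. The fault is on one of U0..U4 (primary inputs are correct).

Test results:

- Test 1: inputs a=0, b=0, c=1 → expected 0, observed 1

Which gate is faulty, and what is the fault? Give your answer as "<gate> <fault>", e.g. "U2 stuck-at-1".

U4 stuck-at-1

Fault-free values for test 1 (a=0, b=0, c=1): U0=1, U1=0, U2=0, U3=0, U4=0, giving Y=0. Observed 1.
Test 1: faults giving observed 1 are {U4 stuck-at-1}.
Only U4 stuck-at-1 is consistent with every test.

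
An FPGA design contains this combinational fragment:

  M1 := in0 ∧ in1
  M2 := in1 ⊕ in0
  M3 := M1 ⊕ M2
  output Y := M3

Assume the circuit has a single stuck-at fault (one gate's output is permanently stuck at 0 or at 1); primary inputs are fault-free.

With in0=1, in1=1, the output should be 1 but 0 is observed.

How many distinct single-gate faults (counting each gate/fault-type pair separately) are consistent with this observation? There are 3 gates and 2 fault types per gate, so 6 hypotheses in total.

Fault-free: M1=1, M2=0, M3=1 → 1. Observed 0.
  M1 stuck-at-0: output 0 ✓
  M1 stuck-at-1: output 1 ✗
  M2 stuck-at-0: output 1 ✗
  M2 stuck-at-1: output 0 ✓
  M3 stuck-at-0: output 0 ✓
  M3 stuck-at-1: output 1 ✗
Consistent faults: {M1 stuck-at-0, M2 stuck-at-1, M3 stuck-at-0} — 3 in all.

3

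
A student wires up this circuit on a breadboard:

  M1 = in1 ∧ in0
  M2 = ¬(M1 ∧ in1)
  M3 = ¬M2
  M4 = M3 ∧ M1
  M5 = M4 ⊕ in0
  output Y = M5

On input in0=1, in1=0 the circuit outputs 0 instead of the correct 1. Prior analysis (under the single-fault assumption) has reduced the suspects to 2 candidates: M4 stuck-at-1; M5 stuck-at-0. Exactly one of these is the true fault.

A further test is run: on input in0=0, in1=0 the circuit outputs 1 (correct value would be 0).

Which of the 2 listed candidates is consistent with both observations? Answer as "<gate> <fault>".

Evaluate each candidate on input in0=0, in1=0:
  M4 stuck-at-1: M1=0, M2=1, M3=0, M4=1 [stuck-at-1], M5=1 → 1 — matches
  M5 stuck-at-0: M1=0, M2=1, M3=0, M4=0, M5=0 [stuck-at-0] → 0 — eliminated
Only M4 stuck-at-1 reproduces the observed 1.

M4 stuck-at-1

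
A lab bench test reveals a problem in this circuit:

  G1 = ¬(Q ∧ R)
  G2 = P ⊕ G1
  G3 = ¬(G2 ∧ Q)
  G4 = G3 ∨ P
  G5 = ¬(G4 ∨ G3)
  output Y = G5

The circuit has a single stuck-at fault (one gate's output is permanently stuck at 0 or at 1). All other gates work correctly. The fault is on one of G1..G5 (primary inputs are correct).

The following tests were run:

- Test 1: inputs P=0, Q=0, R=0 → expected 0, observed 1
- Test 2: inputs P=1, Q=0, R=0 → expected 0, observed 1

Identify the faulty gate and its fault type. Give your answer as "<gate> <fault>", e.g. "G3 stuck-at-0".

G5 stuck-at-1

Fault-free values for test 1 (P=0, Q=0, R=0): G1=1, G2=1, G3=1, G4=1, G5=0, giving Y=0. Observed 1.
Test 1: faults giving observed 1 are {G3 stuck-at-0, G5 stuck-at-1}.
Test 2 (P=1, Q=0, R=0): fault-free G1=1, G2=0, G3=1, G4=1, G5=0 → 0; observed 1. Eliminates G3 stuck-at-0.
Only G5 stuck-at-1 is consistent with every test.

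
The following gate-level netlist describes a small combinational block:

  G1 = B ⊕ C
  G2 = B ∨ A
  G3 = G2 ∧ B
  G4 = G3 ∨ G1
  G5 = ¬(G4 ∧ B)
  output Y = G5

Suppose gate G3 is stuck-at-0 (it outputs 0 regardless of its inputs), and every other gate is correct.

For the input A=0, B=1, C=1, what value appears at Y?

1

Propagate with G3 forced: G1=0, G2=1, G3=0 [stuck-at-0], G4=0, G5=1.
So Y = 1. (Without the fault it would be 0.)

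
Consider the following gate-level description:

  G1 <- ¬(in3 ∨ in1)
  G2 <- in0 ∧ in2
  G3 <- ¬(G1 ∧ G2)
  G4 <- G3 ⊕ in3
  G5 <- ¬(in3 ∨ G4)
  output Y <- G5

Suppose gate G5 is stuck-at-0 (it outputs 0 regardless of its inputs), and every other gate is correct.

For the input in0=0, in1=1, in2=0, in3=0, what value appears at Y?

0

Propagate with G5 forced: G1=0, G2=0, G3=1, G4=1, G5=0 [stuck-at-0].
So Y = 0. (Same as the fault-free value — the fault is masked on this input.)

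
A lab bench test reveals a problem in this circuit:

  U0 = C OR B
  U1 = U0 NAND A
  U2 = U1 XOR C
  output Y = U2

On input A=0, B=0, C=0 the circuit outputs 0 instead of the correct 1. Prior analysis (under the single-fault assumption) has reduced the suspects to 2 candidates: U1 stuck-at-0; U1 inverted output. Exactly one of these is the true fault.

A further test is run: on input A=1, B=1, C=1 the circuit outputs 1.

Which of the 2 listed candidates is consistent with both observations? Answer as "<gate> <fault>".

Evaluate each candidate on input A=1, B=1, C=1:
  U1 stuck-at-0: U0=1, U1=0 [stuck-at-0], U2=1 → 1 — matches
  U1 inverted output: U0=1, U1=1 [inverted output], U2=0 → 0 — eliminated
Only U1 stuck-at-0 reproduces the observed 1.

U1 stuck-at-0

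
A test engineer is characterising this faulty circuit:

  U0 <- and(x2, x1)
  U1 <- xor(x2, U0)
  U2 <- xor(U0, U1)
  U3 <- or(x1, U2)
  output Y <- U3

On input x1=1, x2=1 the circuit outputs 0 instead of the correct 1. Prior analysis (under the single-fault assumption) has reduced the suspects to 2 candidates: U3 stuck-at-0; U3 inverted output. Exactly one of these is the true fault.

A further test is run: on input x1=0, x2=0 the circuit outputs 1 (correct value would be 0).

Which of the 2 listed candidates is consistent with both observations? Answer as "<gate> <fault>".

Evaluate each candidate on input x1=0, x2=0:
  U3 stuck-at-0: U0=0, U1=0, U2=0, U3=0 [stuck-at-0] → 0 — eliminated
  U3 inverted output: U0=0, U1=0, U2=0, U3=1 [inverted output] → 1 — matches
Only U3 inverted output reproduces the observed 1.

U3 inverted output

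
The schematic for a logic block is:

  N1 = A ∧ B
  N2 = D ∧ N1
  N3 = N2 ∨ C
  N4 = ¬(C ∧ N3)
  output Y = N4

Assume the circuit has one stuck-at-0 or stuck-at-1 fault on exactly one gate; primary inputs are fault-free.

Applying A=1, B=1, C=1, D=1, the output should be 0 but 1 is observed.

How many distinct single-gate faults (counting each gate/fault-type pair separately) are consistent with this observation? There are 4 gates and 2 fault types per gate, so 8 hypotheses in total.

Fault-free: N1=1, N2=1, N3=1, N4=0 → 0. Observed 1.
  N1 stuck-at-0: output 0 ✗
  N1 stuck-at-1: output 0 ✗
  N2 stuck-at-0: output 0 ✗
  N2 stuck-at-1: output 0 ✗
  N3 stuck-at-0: output 1 ✓
  N3 stuck-at-1: output 0 ✗
  N4 stuck-at-0: output 0 ✗
  N4 stuck-at-1: output 1 ✓
Consistent faults: {N3 stuck-at-0, N4 stuck-at-1} — 2 in all.

2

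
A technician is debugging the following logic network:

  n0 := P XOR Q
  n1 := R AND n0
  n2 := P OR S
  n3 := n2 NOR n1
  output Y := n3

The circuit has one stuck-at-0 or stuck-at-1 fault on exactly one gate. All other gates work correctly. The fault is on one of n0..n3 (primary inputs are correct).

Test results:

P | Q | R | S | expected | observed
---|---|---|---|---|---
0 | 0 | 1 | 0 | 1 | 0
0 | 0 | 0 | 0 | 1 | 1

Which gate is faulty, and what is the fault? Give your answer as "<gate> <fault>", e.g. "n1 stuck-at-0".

Fault-free values for test 1 (P=0, Q=0, R=1, S=0): n0=0, n1=0, n2=0, n3=1, giving Y=1. Observed 0.
Test 1: faults giving observed 0 are {n0 stuck-at-1, n1 stuck-at-1, n2 stuck-at-1, n3 stuck-at-0}.
Test 2 (P=0, Q=0, R=0, S=0): fault-free n0=0, n1=0, n2=0, n3=1 → 1; observed 1. Eliminates n1 stuck-at-1, n2 stuck-at-1, n3 stuck-at-0.
Only n0 stuck-at-1 is consistent with every test.

n0 stuck-at-1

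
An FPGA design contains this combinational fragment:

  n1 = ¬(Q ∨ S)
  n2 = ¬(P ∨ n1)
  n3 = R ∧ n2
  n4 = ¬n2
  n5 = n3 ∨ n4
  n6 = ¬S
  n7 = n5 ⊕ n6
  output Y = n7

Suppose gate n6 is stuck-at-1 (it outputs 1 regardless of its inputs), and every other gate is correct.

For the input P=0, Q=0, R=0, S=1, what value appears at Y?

1

Propagate with n6 forced: n1=0, n2=1, n3=0, n4=0, n5=0, n6=1 [stuck-at-1], n7=1.
So Y = 1. (Without the fault it would be 0.)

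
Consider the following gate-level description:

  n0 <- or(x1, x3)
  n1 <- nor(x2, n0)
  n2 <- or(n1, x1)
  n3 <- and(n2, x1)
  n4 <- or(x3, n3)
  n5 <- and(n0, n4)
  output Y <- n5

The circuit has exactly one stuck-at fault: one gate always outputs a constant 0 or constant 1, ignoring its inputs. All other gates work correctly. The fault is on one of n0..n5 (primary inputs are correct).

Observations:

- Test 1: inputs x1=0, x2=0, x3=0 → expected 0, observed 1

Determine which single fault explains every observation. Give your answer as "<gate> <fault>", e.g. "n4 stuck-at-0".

n5 stuck-at-1

Fault-free values for test 1 (x1=0, x2=0, x3=0): n0=0, n1=1, n2=1, n3=0, n4=0, n5=0, giving Y=0. Observed 1.
Test 1: faults giving observed 1 are {n5 stuck-at-1}.
Only n5 stuck-at-1 is consistent with every test.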